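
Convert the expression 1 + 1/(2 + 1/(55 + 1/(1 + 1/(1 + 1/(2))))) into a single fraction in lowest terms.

Start with 2.
1 + 1/(2/1) = 1 + 1/2 = 3/2
1 + 1/(3/2) = 1 + 2/3 = 5/3
55 + 1/(5/3) = 55 + 3/5 = 278/5
2 + 1/(278/5) = 2 + 5/278 = 561/278
1 + 1/(561/278) = 1 + 278/561 = 839/561

839/561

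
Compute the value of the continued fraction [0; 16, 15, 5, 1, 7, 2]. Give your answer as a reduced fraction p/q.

1517/24372

Build up convergents one term at a time:
a_0 = 0: 0/1
a_1 = 16: 1/16
a_2 = 15: 15/241
a_3 = 5: 76/1221
a_4 = 1: 91/1462
a_5 = 7: 713/11455
a_6 = 2: 1517/24372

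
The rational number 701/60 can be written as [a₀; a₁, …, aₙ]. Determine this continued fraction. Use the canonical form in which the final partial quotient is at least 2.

Run the Euclidean algorithm, recording each quotient:
701 ÷ 60 → quotient 11, remainder 41
60 ÷ 41 → quotient 1, remainder 19
41 ÷ 19 → quotient 2, remainder 3
19 ÷ 3 → quotient 6, remainder 1
3 ÷ 1 → quotient 3, remainder 0

[11; 1, 2, 6, 3]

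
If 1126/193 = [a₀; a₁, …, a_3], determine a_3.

32

⌊1126/193⌋ = 5, remainder 161
⌊193/161⌋ = 1, remainder 32
⌊161/32⌋ = 5, remainder 1
⌊32/1⌋ = 32, remainder 0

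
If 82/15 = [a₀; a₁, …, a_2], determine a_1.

2

Repeatedly divide and take the remainder:
⌊82/15⌋ = 5, remainder 7
⌊15/7⌋ = 2, remainder 1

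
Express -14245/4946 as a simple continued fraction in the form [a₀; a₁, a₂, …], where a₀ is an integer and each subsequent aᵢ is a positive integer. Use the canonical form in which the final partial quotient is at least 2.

[-3; 8, 2, 1, 14, 1, 1, 6]

Repeatedly divide and take the remainder:
-14245 ÷ 4946 → quotient -3, remainder 593
4946 ÷ 593 → quotient 8, remainder 202
593 ÷ 202 → quotient 2, remainder 189
202 ÷ 189 → quotient 1, remainder 13
189 ÷ 13 → quotient 14, remainder 7
13 ÷ 7 → quotient 1, remainder 6
7 ÷ 6 → quotient 1, remainder 1
6 ÷ 1 → quotient 6, remainder 0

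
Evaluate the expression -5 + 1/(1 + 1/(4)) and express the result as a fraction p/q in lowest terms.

a_0 = -5: -5/1
a_1 = 1: -4/1
a_2 = 4: -21/5

-21/5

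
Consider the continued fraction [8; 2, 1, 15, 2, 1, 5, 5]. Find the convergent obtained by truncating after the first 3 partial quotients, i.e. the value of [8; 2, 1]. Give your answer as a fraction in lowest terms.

a_0 = 8: 8/1
a_1 = 2: 17/2
a_2 = 1: 25/3

25/3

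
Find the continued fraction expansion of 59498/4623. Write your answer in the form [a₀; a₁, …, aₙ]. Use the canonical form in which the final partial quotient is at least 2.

59498 ÷ 4623 → quotient 12, remainder 4022
4623 ÷ 4022 → quotient 1, remainder 601
4022 ÷ 601 → quotient 6, remainder 416
601 ÷ 416 → quotient 1, remainder 185
416 ÷ 185 → quotient 2, remainder 46
185 ÷ 46 → quotient 4, remainder 1
46 ÷ 1 → quotient 46, remainder 0

[12; 1, 6, 1, 2, 4, 46]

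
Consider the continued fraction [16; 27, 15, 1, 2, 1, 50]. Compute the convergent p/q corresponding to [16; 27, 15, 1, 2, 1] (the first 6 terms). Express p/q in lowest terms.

27343/1705

Collapse the nested fraction from the inside out:
Start with 1.
2 + 1/(1/1) = 2 + 1/1 = 3/1
1 + 1/(3/1) = 1 + 1/3 = 4/3
15 + 1/(4/3) = 15 + 3/4 = 63/4
27 + 1/(63/4) = 27 + 4/63 = 1705/63
16 + 1/(1705/63) = 16 + 63/1705 = 27343/1705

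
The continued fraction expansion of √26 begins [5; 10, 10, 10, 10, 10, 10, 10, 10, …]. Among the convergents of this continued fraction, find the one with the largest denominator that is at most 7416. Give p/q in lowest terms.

5201/1020

List convergents until the denominator exceeds the bound:
a_0 = 5: 5/1  (≤ bound)
a_1 = 10: 51/10  (≤ bound)
a_2 = 10: 515/101  (≤ bound)
a_3 = 10: 5201/1020  (≤ bound)
a_4 = 10: 52525/10301  (> 7416, stop)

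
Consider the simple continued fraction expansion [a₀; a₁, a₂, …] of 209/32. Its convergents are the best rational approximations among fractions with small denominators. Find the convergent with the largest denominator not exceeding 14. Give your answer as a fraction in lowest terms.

a_0 = 6: 6/1  (≤ bound)
a_1 = 1: 7/1  (≤ bound)
a_2 = 1: 13/2  (≤ bound)
a_3 = 7: 98/15  (> 14, stop)

13/2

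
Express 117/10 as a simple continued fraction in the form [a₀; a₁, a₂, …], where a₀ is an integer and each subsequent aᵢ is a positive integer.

Repeatedly divide and take the remainder:
⌊117/10⌋ = 11, remainder 7
⌊10/7⌋ = 1, remainder 3
⌊7/3⌋ = 2, remainder 1
⌊3/1⌋ = 3, remainder 0

[11; 1, 2, 3]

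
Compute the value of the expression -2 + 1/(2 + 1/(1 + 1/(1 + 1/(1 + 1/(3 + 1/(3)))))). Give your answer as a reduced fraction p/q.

-154/95

Compute successive convergents:
a_0 = -2: -2/1
a_1 = 2: -3/2
a_2 = 1: -5/3
a_3 = 1: -8/5
a_4 = 1: -13/8
a_5 = 3: -47/29
a_6 = 3: -154/95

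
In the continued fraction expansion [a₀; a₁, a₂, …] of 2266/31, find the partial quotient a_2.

3

⌊2266/31⌋ = 73, remainder 3
⌊31/3⌋ = 10, remainder 1
⌊3/1⌋ = 3, remainder 0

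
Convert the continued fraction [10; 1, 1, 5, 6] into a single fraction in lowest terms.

717/68

a_0 = 10: 10/1
a_1 = 1: 11/1
a_2 = 1: 21/2
a_3 = 5: 116/11
a_4 = 6: 717/68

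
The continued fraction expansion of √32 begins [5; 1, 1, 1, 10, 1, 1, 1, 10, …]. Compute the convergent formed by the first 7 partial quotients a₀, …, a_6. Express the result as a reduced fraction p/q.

Start with 1.
1 + 1/(1/1) = 1 + 1/1 = 2/1
10 + 1/(2/1) = 10 + 1/2 = 21/2
1 + 1/(21/2) = 1 + 2/21 = 23/21
1 + 1/(23/21) = 1 + 21/23 = 44/23
1 + 1/(44/23) = 1 + 23/44 = 67/44
5 + 1/(67/44) = 5 + 44/67 = 379/67

379/67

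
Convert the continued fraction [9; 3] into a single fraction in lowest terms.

28/3

Start with 3.
9 + 1/(3/1) = 9 + 1/3 = 28/3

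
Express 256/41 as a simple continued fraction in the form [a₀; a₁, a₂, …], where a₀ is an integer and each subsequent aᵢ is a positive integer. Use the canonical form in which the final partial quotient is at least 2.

[6; 4, 10]

Repeatedly divide and take the remainder:
256 ÷ 41 → quotient 6, remainder 10
41 ÷ 10 → quotient 4, remainder 1
10 ÷ 1 → quotient 10, remainder 0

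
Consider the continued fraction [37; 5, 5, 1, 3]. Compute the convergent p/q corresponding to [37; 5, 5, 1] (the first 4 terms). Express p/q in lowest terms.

1153/31

a_0 = 37: 37/1
a_1 = 5: 186/5
a_2 = 5: 967/26
a_3 = 1: 1153/31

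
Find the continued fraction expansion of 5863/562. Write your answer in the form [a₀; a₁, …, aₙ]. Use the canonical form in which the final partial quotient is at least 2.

[10; 2, 3, 5, 15]

⌊5863/562⌋ = 10, remainder 243
⌊562/243⌋ = 2, remainder 76
⌊243/76⌋ = 3, remainder 15
⌊76/15⌋ = 5, remainder 1
⌊15/1⌋ = 15, remainder 0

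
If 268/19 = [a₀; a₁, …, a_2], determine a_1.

⌊268/19⌋ = 14, remainder 2
⌊19/2⌋ = 9, remainder 1

9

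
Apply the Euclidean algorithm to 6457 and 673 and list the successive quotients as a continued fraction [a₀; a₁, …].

Repeatedly divide and take the remainder:
⌊6457/673⌋ = 9, remainder 400
⌊673/400⌋ = 1, remainder 273
⌊400/273⌋ = 1, remainder 127
⌊273/127⌋ = 2, remainder 19
⌊127/19⌋ = 6, remainder 13
⌊19/13⌋ = 1, remainder 6
⌊13/6⌋ = 2, remainder 1
⌊6/1⌋ = 6, remainder 0

[9; 1, 1, 2, 6, 1, 2, 6]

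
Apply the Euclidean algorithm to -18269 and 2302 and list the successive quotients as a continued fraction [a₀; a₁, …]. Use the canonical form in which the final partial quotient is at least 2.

⌊-18269/2302⌋ = -8, remainder 147
⌊2302/147⌋ = 15, remainder 97
⌊147/97⌋ = 1, remainder 50
⌊97/50⌋ = 1, remainder 47
⌊50/47⌋ = 1, remainder 3
⌊47/3⌋ = 15, remainder 2
⌊3/2⌋ = 1, remainder 1
⌊2/1⌋ = 2, remainder 0

[-8; 15, 1, 1, 1, 15, 1, 2]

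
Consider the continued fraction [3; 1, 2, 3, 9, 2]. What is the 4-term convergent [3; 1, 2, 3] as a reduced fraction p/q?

a_0 = 3: 3/1
a_1 = 1: 4/1
a_2 = 2: 11/3
a_3 = 3: 37/10

37/10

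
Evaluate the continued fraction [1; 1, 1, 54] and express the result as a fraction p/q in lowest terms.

a_0 = 1: 1/1
a_1 = 1: 2/1
a_2 = 1: 3/2
a_3 = 54: 164/109

164/109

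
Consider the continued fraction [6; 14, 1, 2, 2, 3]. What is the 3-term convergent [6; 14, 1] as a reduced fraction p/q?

Collapse the nested fraction from the inside out:
Start with 1.
14 + 1/(1/1) = 14 + 1/1 = 15/1
6 + 1/(15/1) = 6 + 1/15 = 91/15

91/15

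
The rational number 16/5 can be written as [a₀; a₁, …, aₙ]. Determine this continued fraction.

[3; 5]

16 ÷ 5 → quotient 3, remainder 1
5 ÷ 1 → quotient 5, remainder 0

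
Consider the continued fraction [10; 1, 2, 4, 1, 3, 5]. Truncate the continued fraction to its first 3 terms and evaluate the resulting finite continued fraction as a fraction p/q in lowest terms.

32/3

a_0 = 10: 10/1
a_1 = 1: 11/1
a_2 = 2: 32/3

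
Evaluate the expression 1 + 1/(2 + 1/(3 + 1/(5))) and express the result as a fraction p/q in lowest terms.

53/37

Starting at the tail and folding back:
Start with 5.
3 + 1/(5/1) = 3 + 1/5 = 16/5
2 + 1/(16/5) = 2 + 5/16 = 37/16
1 + 1/(37/16) = 1 + 16/37 = 53/37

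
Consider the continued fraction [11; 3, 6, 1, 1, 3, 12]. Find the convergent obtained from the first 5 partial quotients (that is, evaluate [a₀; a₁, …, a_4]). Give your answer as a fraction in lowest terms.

Compute successive convergents:
a_0 = 11: 11/1
a_1 = 3: 34/3
a_2 = 6: 215/19
a_3 = 1: 249/22
a_4 = 1: 464/41

464/41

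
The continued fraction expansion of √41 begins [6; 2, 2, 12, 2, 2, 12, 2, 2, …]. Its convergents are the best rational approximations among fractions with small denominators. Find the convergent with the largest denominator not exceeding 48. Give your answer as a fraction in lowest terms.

32/5

a_0 = 6: 6/1  (≤ bound)
a_1 = 2: 13/2  (≤ bound)
a_2 = 2: 32/5  (≤ bound)
a_3 = 12: 397/62  (> 48, stop)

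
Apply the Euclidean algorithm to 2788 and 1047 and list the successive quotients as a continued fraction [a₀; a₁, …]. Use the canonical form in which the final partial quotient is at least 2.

[2; 1, 1, 1, 28, 2, 2, 2]

Apply division with remainder until the remainder is 0:
2788 ÷ 1047 → quotient 2, remainder 694
1047 ÷ 694 → quotient 1, remainder 353
694 ÷ 353 → quotient 1, remainder 341
353 ÷ 341 → quotient 1, remainder 12
341 ÷ 12 → quotient 28, remainder 5
12 ÷ 5 → quotient 2, remainder 2
5 ÷ 2 → quotient 2, remainder 1
2 ÷ 1 → quotient 2, remainder 0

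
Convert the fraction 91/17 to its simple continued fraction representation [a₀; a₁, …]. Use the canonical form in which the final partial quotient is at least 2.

91 ÷ 17 → quotient 5, remainder 6
17 ÷ 6 → quotient 2, remainder 5
6 ÷ 5 → quotient 1, remainder 1
5 ÷ 1 → quotient 5, remainder 0

[5; 2, 1, 5]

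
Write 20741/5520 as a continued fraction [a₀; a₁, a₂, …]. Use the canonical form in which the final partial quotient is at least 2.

⌊20741/5520⌋ = 3, remainder 4181
⌊5520/4181⌋ = 1, remainder 1339
⌊4181/1339⌋ = 3, remainder 164
⌊1339/164⌋ = 8, remainder 27
⌊164/27⌋ = 6, remainder 2
⌊27/2⌋ = 13, remainder 1
⌊2/1⌋ = 2, remainder 0

[3; 1, 3, 8, 6, 13, 2]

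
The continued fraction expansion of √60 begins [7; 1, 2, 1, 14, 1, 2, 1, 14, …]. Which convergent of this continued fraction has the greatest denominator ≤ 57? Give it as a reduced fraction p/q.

31/4

List convergents until the denominator exceeds the bound:
a_0 = 7: 7/1  (≤ bound)
a_1 = 1: 8/1  (≤ bound)
a_2 = 2: 23/3  (≤ bound)
a_3 = 1: 31/4  (≤ bound)
a_4 = 14: 457/59  (> 57, stop)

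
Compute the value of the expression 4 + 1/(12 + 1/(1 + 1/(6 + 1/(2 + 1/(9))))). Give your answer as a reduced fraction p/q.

a_0 = 4: 4/1
a_1 = 12: 49/12
a_2 = 1: 53/13
a_3 = 6: 367/90
a_4 = 2: 787/193
a_5 = 9: 7450/1827

7450/1827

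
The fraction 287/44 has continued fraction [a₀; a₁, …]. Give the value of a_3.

10

287 = 6·44 + 23, so a_0 = 6
44 = 1·23 + 21, so a_1 = 1
23 = 1·21 + 2, so a_2 = 1
21 = 10·2 + 1, so a_3 = 10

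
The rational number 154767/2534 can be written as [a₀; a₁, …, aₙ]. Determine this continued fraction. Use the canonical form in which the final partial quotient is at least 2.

Run the Euclidean algorithm, recording each quotient:
154767 ÷ 2534 → quotient 61, remainder 193
2534 ÷ 193 → quotient 13, remainder 25
193 ÷ 25 → quotient 7, remainder 18
25 ÷ 18 → quotient 1, remainder 7
18 ÷ 7 → quotient 2, remainder 4
7 ÷ 4 → quotient 1, remainder 3
4 ÷ 3 → quotient 1, remainder 1
3 ÷ 1 → quotient 3, remainder 0

[61; 13, 7, 1, 2, 1, 1, 3]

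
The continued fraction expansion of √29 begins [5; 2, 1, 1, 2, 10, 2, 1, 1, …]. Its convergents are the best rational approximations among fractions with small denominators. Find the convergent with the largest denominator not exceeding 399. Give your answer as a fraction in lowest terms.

a_0 = 5: 5/1  (≤ bound)
a_1 = 2: 11/2  (≤ bound)
a_2 = 1: 16/3  (≤ bound)
a_3 = 1: 27/5  (≤ bound)
a_4 = 2: 70/13  (≤ bound)
a_5 = 10: 727/135  (≤ bound)
a_6 = 2: 1524/283  (≤ bound)
a_7 = 1: 2251/418  (> 399, stop)

1524/283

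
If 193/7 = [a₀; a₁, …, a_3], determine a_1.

Repeatedly divide and take the remainder:
193 = 27·7 + 4, so a_0 = 27
7 = 1·4 + 3, so a_1 = 1

1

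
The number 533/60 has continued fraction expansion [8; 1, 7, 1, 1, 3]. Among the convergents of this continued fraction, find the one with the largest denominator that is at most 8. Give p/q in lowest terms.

71/8

a_0 = 8: 8/1  (≤ bound)
a_1 = 1: 9/1  (≤ bound)
a_2 = 7: 71/8  (≤ bound)
a_3 = 1: 80/9  (> 8, stop)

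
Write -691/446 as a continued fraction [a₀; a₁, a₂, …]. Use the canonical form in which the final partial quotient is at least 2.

[-2; 2, 4, 1, 1, 3, 6]

⌊-691/446⌋ = -2, remainder 201
⌊446/201⌋ = 2, remainder 44
⌊201/44⌋ = 4, remainder 25
⌊44/25⌋ = 1, remainder 19
⌊25/19⌋ = 1, remainder 6
⌊19/6⌋ = 3, remainder 1
⌊6/1⌋ = 6, remainder 0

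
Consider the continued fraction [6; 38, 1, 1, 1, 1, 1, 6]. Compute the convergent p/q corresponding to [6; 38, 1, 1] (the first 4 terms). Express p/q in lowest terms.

464/77

Start with 1.
1 + 1/(1/1) = 1 + 1/1 = 2/1
38 + 1/(2/1) = 38 + 1/2 = 77/2
6 + 1/(77/2) = 6 + 2/77 = 464/77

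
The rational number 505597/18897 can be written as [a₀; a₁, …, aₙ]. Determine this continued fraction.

⌊505597/18897⌋ = 26, remainder 14275
⌊18897/14275⌋ = 1, remainder 4622
⌊14275/4622⌋ = 3, remainder 409
⌊4622/409⌋ = 11, remainder 123
⌊409/123⌋ = 3, remainder 40
⌊123/40⌋ = 3, remainder 3
⌊40/3⌋ = 13, remainder 1
⌊3/1⌋ = 3, remainder 0

[26; 1, 3, 11, 3, 3, 13, 3]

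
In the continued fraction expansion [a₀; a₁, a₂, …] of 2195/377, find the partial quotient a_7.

8

⌊2195/377⌋ = 5, remainder 310
⌊377/310⌋ = 1, remainder 67
⌊310/67⌋ = 4, remainder 42
⌊67/42⌋ = 1, remainder 25
⌊42/25⌋ = 1, remainder 17
⌊25/17⌋ = 1, remainder 8
⌊17/8⌋ = 2, remainder 1
⌊8/1⌋ = 8, remainder 0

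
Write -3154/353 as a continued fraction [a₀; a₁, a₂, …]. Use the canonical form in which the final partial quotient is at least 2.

[-9; 15, 2, 1, 7]

-3154 = -9·353 + 23, so a_0 = -9
353 = 15·23 + 8, so a_1 = 15
23 = 2·8 + 7, so a_2 = 2
8 = 1·7 + 1, so a_3 = 1
7 = 7·1 + 0, so a_4 = 7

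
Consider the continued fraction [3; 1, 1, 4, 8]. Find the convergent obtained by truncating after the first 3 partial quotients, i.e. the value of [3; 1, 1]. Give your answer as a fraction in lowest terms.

7/2

Start with 1.
1 + 1/(1/1) = 1 + 1/1 = 2/1
3 + 1/(2/1) = 3 + 1/2 = 7/2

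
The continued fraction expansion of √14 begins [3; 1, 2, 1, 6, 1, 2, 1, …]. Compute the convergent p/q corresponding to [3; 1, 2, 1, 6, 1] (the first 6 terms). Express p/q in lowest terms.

116/31

a_0 = 3: 3/1
a_1 = 1: 4/1
a_2 = 2: 11/3
a_3 = 1: 15/4
a_4 = 6: 101/27
a_5 = 1: 116/31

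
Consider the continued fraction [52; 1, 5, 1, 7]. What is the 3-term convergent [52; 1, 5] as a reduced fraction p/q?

Start with 5.
1 + 1/(5/1) = 1 + 1/5 = 6/5
52 + 1/(6/5) = 52 + 5/6 = 317/6

317/6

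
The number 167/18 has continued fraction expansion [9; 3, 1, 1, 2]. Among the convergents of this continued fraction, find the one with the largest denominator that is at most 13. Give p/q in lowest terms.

List convergents until the denominator exceeds the bound:
a_0 = 9: 9/1  (≤ bound)
a_1 = 3: 28/3  (≤ bound)
a_2 = 1: 37/4  (≤ bound)
a_3 = 1: 65/7  (≤ bound)
a_4 = 2: 167/18  (> 13, stop)

65/7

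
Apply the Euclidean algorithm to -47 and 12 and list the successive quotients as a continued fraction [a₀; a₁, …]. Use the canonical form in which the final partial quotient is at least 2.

[-4; 12]

-47 ÷ 12 → quotient -4, remainder 1
12 ÷ 1 → quotient 12, remainder 0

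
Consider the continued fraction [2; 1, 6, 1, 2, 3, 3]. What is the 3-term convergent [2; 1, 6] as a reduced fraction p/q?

20/7

Start with 6.
1 + 1/(6/1) = 1 + 1/6 = 7/6
2 + 1/(7/6) = 2 + 6/7 = 20/7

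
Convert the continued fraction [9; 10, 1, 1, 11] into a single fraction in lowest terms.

Compute successive convergents:
a_0 = 9: 9/1
a_1 = 10: 91/10
a_2 = 1: 100/11
a_3 = 1: 191/21
a_4 = 11: 2201/242

2201/242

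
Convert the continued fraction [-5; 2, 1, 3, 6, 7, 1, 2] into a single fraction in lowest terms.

-7513/1620

Start with 2.
1 + 1/(2/1) = 1 + 1/2 = 3/2
7 + 1/(3/2) = 7 + 2/3 = 23/3
6 + 1/(23/3) = 6 + 3/23 = 141/23
3 + 1/(141/23) = 3 + 23/141 = 446/141
1 + 1/(446/141) = 1 + 141/446 = 587/446
2 + 1/(587/446) = 2 + 446/587 = 1620/587
-5 + 1/(1620/587) = -5 + 587/1620 = -7513/1620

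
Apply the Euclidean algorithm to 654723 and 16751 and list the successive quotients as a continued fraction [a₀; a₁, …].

[39; 11, 1, 2, 7, 3, 1, 15]

654723 = 39·16751 + 1434, so a_0 = 39
16751 = 11·1434 + 977, so a_1 = 11
1434 = 1·977 + 457, so a_2 = 1
977 = 2·457 + 63, so a_3 = 2
457 = 7·63 + 16, so a_4 = 7
63 = 3·16 + 15, so a_5 = 3
16 = 1·15 + 1, so a_6 = 1
15 = 15·1 + 0, so a_7 = 15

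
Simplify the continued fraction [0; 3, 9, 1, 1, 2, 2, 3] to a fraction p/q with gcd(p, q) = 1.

a_0 = 0: 0/1
a_1 = 3: 1/3
a_2 = 9: 9/28
a_3 = 1: 10/31
a_4 = 1: 19/59
a_5 = 2: 48/149
a_6 = 2: 115/357
a_7 = 3: 393/1220

393/1220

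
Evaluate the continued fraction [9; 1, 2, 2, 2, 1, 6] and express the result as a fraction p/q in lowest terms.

a_0 = 9: 9/1
a_1 = 1: 10/1
a_2 = 2: 29/3
a_3 = 2: 68/7
a_4 = 2: 165/17
a_5 = 1: 233/24
a_6 = 6: 1563/161

1563/161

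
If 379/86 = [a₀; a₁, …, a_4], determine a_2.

⌊379/86⌋ = 4, remainder 35
⌊86/35⌋ = 2, remainder 16
⌊35/16⌋ = 2, remainder 3

2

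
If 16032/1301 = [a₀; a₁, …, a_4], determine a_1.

Apply division with remainder until the remainder is 0:
⌊16032/1301⌋ = 12, remainder 420
⌊1301/420⌋ = 3, remainder 41

3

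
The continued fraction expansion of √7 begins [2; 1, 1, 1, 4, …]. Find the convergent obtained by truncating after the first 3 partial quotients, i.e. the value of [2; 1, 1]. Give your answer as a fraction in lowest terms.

Start with 1.
1 + 1/(1/1) = 1 + 1/1 = 2/1
2 + 1/(2/1) = 2 + 1/2 = 5/2

5/2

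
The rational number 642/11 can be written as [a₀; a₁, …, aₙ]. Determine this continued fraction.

[58; 2, 1, 3]

642 = 58·11 + 4, so a_0 = 58
11 = 2·4 + 3, so a_1 = 2
4 = 1·3 + 1, so a_2 = 1
3 = 3·1 + 0, so a_3 = 3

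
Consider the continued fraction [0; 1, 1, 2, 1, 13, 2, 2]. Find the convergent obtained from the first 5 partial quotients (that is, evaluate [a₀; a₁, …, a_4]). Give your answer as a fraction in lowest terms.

4/7

Start with 1.
2 + 1/(1/1) = 2 + 1/1 = 3/1
1 + 1/(3/1) = 1 + 1/3 = 4/3
1 + 1/(4/3) = 1 + 3/4 = 7/4
0 + 1/(7/4) = 0 + 4/7 = 4/7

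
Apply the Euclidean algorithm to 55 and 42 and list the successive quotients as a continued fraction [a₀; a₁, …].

Repeatedly divide and take the remainder:
⌊55/42⌋ = 1, remainder 13
⌊42/13⌋ = 3, remainder 3
⌊13/3⌋ = 4, remainder 1
⌊3/1⌋ = 3, remainder 0

[1; 3, 4, 3]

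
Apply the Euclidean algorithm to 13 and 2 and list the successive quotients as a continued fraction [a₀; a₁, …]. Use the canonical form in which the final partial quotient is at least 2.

[6; 2]

13 ÷ 2 → quotient 6, remainder 1
2 ÷ 1 → quotient 2, remainder 0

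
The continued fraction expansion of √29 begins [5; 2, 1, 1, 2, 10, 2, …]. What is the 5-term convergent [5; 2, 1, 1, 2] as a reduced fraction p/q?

Build up convergents one term at a time:
a_0 = 5: 5/1
a_1 = 2: 11/2
a_2 = 1: 16/3
a_3 = 1: 27/5
a_4 = 2: 70/13

70/13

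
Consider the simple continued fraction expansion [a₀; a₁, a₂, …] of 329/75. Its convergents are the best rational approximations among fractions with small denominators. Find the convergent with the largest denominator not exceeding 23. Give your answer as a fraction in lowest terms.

57/13

a_0 = 4: 4/1  (≤ bound)
a_1 = 2: 9/2  (≤ bound)
a_2 = 1: 13/3  (≤ bound)
a_3 = 1: 22/5  (≤ bound)
a_4 = 2: 57/13  (≤ bound)
a_5 = 2: 136/31  (> 23, stop)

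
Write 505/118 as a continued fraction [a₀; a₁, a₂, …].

Repeatedly divide and take the remainder:
505 = 4·118 + 33, so a_0 = 4
118 = 3·33 + 19, so a_1 = 3
33 = 1·19 + 14, so a_2 = 1
19 = 1·14 + 5, so a_3 = 1
14 = 2·5 + 4, so a_4 = 2
5 = 1·4 + 1, so a_5 = 1
4 = 4·1 + 0, so a_6 = 4

[4; 3, 1, 1, 2, 1, 4]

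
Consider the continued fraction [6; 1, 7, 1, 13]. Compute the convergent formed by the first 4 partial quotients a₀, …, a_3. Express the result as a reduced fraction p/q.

62/9

a_0 = 6: 6/1
a_1 = 1: 7/1
a_2 = 7: 55/8
a_3 = 1: 62/9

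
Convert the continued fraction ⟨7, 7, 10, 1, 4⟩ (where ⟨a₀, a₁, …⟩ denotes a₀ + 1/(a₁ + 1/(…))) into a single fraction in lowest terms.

2735/383

Start with 4.
1 + 1/(4/1) = 1 + 1/4 = 5/4
10 + 1/(5/4) = 10 + 4/5 = 54/5
7 + 1/(54/5) = 7 + 5/54 = 383/54
7 + 1/(383/54) = 7 + 54/383 = 2735/383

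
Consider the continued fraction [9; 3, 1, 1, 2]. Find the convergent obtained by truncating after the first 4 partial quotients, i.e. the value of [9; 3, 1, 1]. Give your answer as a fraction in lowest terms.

Use the convergent recurrence hₖ = aₖ·hₖ₋₁ + hₖ₋₂ (and likewise for the denominators kₖ):
a_0 = 9: 9/1
a_1 = 3: 28/3
a_2 = 1: 37/4
a_3 = 1: 65/7

65/7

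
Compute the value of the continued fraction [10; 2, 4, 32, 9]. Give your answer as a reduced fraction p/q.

Compute successive convergents:
a_0 = 10: 10/1
a_1 = 2: 21/2
a_2 = 4: 94/9
a_3 = 32: 3029/290
a_4 = 9: 27355/2619

27355/2619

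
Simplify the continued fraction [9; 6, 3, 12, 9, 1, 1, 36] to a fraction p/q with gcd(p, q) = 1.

1499944/163783

a_0 = 9: 9/1
a_1 = 6: 55/6
a_2 = 3: 174/19
a_3 = 12: 2143/234
a_4 = 9: 19461/2125
a_5 = 1: 21604/2359
a_6 = 1: 41065/4484
a_7 = 36: 1499944/163783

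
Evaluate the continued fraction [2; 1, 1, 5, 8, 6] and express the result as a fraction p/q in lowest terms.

1402/551

Start with 6.
8 + 1/(6/1) = 8 + 1/6 = 49/6
5 + 1/(49/6) = 5 + 6/49 = 251/49
1 + 1/(251/49) = 1 + 49/251 = 300/251
1 + 1/(300/251) = 1 + 251/300 = 551/300
2 + 1/(551/300) = 2 + 300/551 = 1402/551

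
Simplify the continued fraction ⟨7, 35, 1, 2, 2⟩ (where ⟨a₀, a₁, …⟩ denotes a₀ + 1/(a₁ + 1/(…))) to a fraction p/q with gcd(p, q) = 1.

1757/250

Work from the innermost term outward:
Start with 2.
2 + 1/(2/1) = 2 + 1/2 = 5/2
1 + 1/(5/2) = 1 + 2/5 = 7/5
35 + 1/(7/5) = 35 + 5/7 = 250/7
7 + 1/(250/7) = 7 + 7/250 = 1757/250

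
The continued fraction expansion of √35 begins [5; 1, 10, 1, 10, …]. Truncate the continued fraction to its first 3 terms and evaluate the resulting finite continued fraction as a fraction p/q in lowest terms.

Build up convergents one term at a time:
a_0 = 5: 5/1
a_1 = 1: 6/1
a_2 = 10: 65/11

65/11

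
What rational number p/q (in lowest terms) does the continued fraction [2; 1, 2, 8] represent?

Start with 8.
2 + 1/(8/1) = 2 + 1/8 = 17/8
1 + 1/(17/8) = 1 + 8/17 = 25/17
2 + 1/(25/17) = 2 + 17/25 = 67/25

67/25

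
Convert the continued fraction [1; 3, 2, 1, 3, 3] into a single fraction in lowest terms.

a_0 = 1: 1/1
a_1 = 3: 4/3
a_2 = 2: 9/7
a_3 = 1: 13/10
a_4 = 3: 48/37
a_5 = 3: 157/121

157/121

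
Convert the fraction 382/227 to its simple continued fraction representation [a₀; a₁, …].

Repeatedly divide and take the remainder:
382 ÷ 227 → quotient 1, remainder 155
227 ÷ 155 → quotient 1, remainder 72
155 ÷ 72 → quotient 2, remainder 11
72 ÷ 11 → quotient 6, remainder 6
11 ÷ 6 → quotient 1, remainder 5
6 ÷ 5 → quotient 1, remainder 1
5 ÷ 1 → quotient 5, remainder 0

[1; 1, 2, 6, 1, 1, 5]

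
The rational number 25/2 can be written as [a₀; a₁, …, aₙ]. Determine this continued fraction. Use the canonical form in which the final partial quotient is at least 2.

25 = 12·2 + 1, so a_0 = 12
2 = 2·1 + 0, so a_1 = 2

[12; 2]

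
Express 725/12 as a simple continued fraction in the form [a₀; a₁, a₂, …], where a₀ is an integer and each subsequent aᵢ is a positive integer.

Repeatedly divide and take the remainder:
725 = 60·12 + 5, so a_0 = 60
12 = 2·5 + 2, so a_1 = 2
5 = 2·2 + 1, so a_2 = 2
2 = 2·1 + 0, so a_3 = 2

[60; 2, 2, 2]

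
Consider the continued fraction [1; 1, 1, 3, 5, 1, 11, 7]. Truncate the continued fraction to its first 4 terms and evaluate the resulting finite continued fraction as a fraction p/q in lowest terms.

11/7

Start with 3.
1 + 1/(3/1) = 1 + 1/3 = 4/3
1 + 1/(4/3) = 1 + 3/4 = 7/4
1 + 1/(7/4) = 1 + 4/7 = 11/7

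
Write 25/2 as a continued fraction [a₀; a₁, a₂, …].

[12; 2]

25 ÷ 2 → quotient 12, remainder 1
2 ÷ 1 → quotient 2, remainder 0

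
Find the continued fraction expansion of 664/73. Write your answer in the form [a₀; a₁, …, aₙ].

Run the Euclidean algorithm, recording each quotient:
664 = 9·73 + 7, so a_0 = 9
73 = 10·7 + 3, so a_1 = 10
7 = 2·3 + 1, so a_2 = 2
3 = 3·1 + 0, so a_3 = 3

[9; 10, 2, 3]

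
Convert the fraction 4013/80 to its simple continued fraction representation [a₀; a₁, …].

4013 ÷ 80 → quotient 50, remainder 13
80 ÷ 13 → quotient 6, remainder 2
13 ÷ 2 → quotient 6, remainder 1
2 ÷ 1 → quotient 2, remainder 0

[50; 6, 6, 2]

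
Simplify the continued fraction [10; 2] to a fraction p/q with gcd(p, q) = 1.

21/2

Build up convergents one term at a time:
a_0 = 10: 10/1
a_1 = 2: 21/2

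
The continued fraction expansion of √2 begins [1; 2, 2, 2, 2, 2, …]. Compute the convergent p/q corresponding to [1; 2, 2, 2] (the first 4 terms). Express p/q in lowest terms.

17/12

Start with 2.
2 + 1/(2/1) = 2 + 1/2 = 5/2
2 + 1/(5/2) = 2 + 2/5 = 12/5
1 + 1/(12/5) = 1 + 5/12 = 17/12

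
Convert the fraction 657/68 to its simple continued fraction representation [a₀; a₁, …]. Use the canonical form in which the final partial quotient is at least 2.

[9; 1, 1, 1, 22]

⌊657/68⌋ = 9, remainder 45
⌊68/45⌋ = 1, remainder 23
⌊45/23⌋ = 1, remainder 22
⌊23/22⌋ = 1, remainder 1
⌊22/1⌋ = 22, remainder 0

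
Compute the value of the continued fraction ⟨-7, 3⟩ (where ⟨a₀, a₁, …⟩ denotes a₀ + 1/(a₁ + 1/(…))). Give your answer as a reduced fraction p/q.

-20/3

a_0 = -7: -7/1
a_1 = 3: -20/3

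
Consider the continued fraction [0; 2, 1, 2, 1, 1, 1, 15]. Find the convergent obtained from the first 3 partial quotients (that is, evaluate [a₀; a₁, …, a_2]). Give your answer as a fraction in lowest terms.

a_0 = 0: 0/1
a_1 = 2: 1/2
a_2 = 1: 1/3

1/3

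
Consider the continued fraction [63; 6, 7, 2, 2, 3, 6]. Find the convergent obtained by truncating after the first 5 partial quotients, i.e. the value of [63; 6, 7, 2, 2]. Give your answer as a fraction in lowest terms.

14338/227

Start with 2.
2 + 1/(2/1) = 2 + 1/2 = 5/2
7 + 1/(5/2) = 7 + 2/5 = 37/5
6 + 1/(37/5) = 6 + 5/37 = 227/37
63 + 1/(227/37) = 63 + 37/227 = 14338/227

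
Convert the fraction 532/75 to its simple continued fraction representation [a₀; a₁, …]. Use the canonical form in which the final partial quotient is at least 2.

⌊532/75⌋ = 7, remainder 7
⌊75/7⌋ = 10, remainder 5
⌊7/5⌋ = 1, remainder 2
⌊5/2⌋ = 2, remainder 1
⌊2/1⌋ = 2, remainder 0

[7; 10, 1, 2, 2]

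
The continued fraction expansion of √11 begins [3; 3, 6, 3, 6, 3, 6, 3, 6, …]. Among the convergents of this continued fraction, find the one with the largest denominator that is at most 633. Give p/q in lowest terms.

1257/379

a_0 = 3: 3/1  (≤ bound)
a_1 = 3: 10/3  (≤ bound)
a_2 = 6: 63/19  (≤ bound)
a_3 = 3: 199/60  (≤ bound)
a_4 = 6: 1257/379  (≤ bound)
a_5 = 3: 3970/1197  (> 633, stop)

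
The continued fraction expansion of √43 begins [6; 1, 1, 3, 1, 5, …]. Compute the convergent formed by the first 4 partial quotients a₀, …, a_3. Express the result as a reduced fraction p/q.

46/7

Start with 3.
1 + 1/(3/1) = 1 + 1/3 = 4/3
1 + 1/(4/3) = 1 + 3/4 = 7/4
6 + 1/(7/4) = 6 + 4/7 = 46/7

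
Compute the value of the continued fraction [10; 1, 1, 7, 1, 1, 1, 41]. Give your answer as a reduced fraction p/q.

21493/2041

Starting at the tail and folding back:
Start with 41.
1 + 1/(41/1) = 1 + 1/41 = 42/41
1 + 1/(42/41) = 1 + 41/42 = 83/42
1 + 1/(83/42) = 1 + 42/83 = 125/83
7 + 1/(125/83) = 7 + 83/125 = 958/125
1 + 1/(958/125) = 1 + 125/958 = 1083/958
1 + 1/(1083/958) = 1 + 958/1083 = 2041/1083
10 + 1/(2041/1083) = 10 + 1083/2041 = 21493/2041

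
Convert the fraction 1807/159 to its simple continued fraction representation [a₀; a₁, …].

Apply division with remainder until the remainder is 0:
1807 ÷ 159 → quotient 11, remainder 58
159 ÷ 58 → quotient 2, remainder 43
58 ÷ 43 → quotient 1, remainder 15
43 ÷ 15 → quotient 2, remainder 13
15 ÷ 13 → quotient 1, remainder 2
13 ÷ 2 → quotient 6, remainder 1
2 ÷ 1 → quotient 2, remainder 0

[11; 2, 1, 2, 1, 6, 2]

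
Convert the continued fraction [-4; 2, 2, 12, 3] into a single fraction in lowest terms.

-687/191

a_0 = -4: -4/1
a_1 = 2: -7/2
a_2 = 2: -18/5
a_3 = 12: -223/62
a_4 = 3: -687/191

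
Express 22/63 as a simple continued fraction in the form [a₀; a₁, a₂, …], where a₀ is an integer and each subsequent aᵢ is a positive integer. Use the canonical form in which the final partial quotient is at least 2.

[0; 2, 1, 6, 3]

22 ÷ 63 → quotient 0, remainder 22
63 ÷ 22 → quotient 2, remainder 19
22 ÷ 19 → quotient 1, remainder 3
19 ÷ 3 → quotient 6, remainder 1
3 ÷ 1 → quotient 3, remainder 0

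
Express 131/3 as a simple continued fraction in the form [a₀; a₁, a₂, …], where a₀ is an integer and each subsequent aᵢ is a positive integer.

[43; 1, 2]

131 = 43·3 + 2, so a_0 = 43
3 = 1·2 + 1, so a_1 = 1
2 = 2·1 + 0, so a_2 = 2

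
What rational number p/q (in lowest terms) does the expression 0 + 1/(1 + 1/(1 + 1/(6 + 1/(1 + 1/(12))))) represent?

103/193

a_0 = 0: 0/1
a_1 = 1: 1/1
a_2 = 1: 1/2
a_3 = 6: 7/13
a_4 = 1: 8/15
a_5 = 12: 103/193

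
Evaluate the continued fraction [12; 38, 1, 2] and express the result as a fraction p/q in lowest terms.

1395/116

Starting at the tail and folding back:
Start with 2.
1 + 1/(2/1) = 1 + 1/2 = 3/2
38 + 1/(3/2) = 38 + 2/3 = 116/3
12 + 1/(116/3) = 12 + 3/116 = 1395/116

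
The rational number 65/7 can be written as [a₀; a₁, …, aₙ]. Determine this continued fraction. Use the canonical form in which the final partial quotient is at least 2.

[9; 3, 2]

⌊65/7⌋ = 9, remainder 2
⌊7/2⌋ = 3, remainder 1
⌊2/1⌋ = 2, remainder 0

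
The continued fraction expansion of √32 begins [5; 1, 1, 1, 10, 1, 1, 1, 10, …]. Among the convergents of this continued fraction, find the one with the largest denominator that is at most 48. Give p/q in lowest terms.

198/35

List convergents until the denominator exceeds the bound:
a_0 = 5: 5/1  (≤ bound)
a_1 = 1: 6/1  (≤ bound)
a_2 = 1: 11/2  (≤ bound)
a_3 = 1: 17/3  (≤ bound)
a_4 = 10: 181/32  (≤ bound)
a_5 = 1: 198/35  (≤ bound)
a_6 = 1: 379/67  (> 48, stop)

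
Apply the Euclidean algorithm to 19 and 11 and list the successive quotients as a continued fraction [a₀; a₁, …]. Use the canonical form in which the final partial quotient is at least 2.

[1; 1, 2, 1, 2]

19 ÷ 11 → quotient 1, remainder 8
11 ÷ 8 → quotient 1, remainder 3
8 ÷ 3 → quotient 2, remainder 2
3 ÷ 2 → quotient 1, remainder 1
2 ÷ 1 → quotient 2, remainder 0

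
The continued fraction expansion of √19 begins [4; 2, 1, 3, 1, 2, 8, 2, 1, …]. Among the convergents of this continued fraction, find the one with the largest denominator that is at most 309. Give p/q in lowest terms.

170/39

a_0 = 4: 4/1  (≤ bound)
a_1 = 2: 9/2  (≤ bound)
a_2 = 1: 13/3  (≤ bound)
a_3 = 3: 48/11  (≤ bound)
a_4 = 1: 61/14  (≤ bound)
a_5 = 2: 170/39  (≤ bound)
a_6 = 8: 1421/326  (> 309, stop)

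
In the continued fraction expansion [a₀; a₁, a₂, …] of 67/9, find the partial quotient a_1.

2

Apply division with remainder until the remainder is 0:
67 = 7·9 + 4, so a_0 = 7
9 = 2·4 + 1, so a_1 = 2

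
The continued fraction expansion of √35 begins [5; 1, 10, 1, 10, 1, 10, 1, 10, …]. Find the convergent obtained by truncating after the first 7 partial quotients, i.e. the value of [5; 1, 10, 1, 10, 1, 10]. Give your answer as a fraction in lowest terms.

9235/1561

a_0 = 5: 5/1
a_1 = 1: 6/1
a_2 = 10: 65/11
a_3 = 1: 71/12
a_4 = 10: 775/131
a_5 = 1: 846/143
a_6 = 10: 9235/1561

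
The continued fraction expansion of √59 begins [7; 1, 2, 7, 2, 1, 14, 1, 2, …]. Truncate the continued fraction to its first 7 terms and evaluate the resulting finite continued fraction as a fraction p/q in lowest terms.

a_0 = 7: 7/1
a_1 = 1: 8/1
a_2 = 2: 23/3
a_3 = 7: 169/22
a_4 = 2: 361/47
a_5 = 1: 530/69
a_6 = 14: 7781/1013

7781/1013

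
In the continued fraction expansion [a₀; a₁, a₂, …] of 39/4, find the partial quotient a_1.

1

39 = 9·4 + 3, so a_0 = 9
4 = 1·3 + 1, so a_1 = 1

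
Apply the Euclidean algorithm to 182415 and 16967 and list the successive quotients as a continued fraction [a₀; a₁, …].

Repeatedly divide and take the remainder:
182415 = 10·16967 + 12745, so a_0 = 10
16967 = 1·12745 + 4222, so a_1 = 1
12745 = 3·4222 + 79, so a_2 = 3
4222 = 53·79 + 35, so a_3 = 53
79 = 2·35 + 9, so a_4 = 2
35 = 3·9 + 8, so a_5 = 3
9 = 1·8 + 1, so a_6 = 1
8 = 8·1 + 0, so a_7 = 8

[10; 1, 3, 53, 2, 3, 1, 8]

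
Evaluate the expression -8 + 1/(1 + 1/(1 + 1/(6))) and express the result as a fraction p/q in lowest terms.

-97/13

Build up convergents one term at a time:
a_0 = -8: -8/1
a_1 = 1: -7/1
a_2 = 1: -15/2
a_3 = 6: -97/13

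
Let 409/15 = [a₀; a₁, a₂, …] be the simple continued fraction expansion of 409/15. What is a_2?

⌊409/15⌋ = 27, remainder 4
⌊15/4⌋ = 3, remainder 3
⌊4/3⌋ = 1, remainder 1

1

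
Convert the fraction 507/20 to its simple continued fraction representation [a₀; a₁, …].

[25; 2, 1, 6]

507 = 25·20 + 7, so a_0 = 25
20 = 2·7 + 6, so a_1 = 2
7 = 1·6 + 1, so a_2 = 1
6 = 6·1 + 0, so a_3 = 6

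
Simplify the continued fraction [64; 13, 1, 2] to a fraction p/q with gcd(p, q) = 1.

2627/41

a_0 = 64: 64/1
a_1 = 13: 833/13
a_2 = 1: 897/14
a_3 = 2: 2627/41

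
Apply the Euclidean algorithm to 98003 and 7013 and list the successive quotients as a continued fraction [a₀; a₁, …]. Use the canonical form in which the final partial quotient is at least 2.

Repeatedly divide and take the remainder:
⌊98003/7013⌋ = 13, remainder 6834
⌊7013/6834⌋ = 1, remainder 179
⌊6834/179⌋ = 38, remainder 32
⌊179/32⌋ = 5, remainder 19
⌊32/19⌋ = 1, remainder 13
⌊19/13⌋ = 1, remainder 6
⌊13/6⌋ = 2, remainder 1
⌊6/1⌋ = 6, remainder 0

[13; 1, 38, 5, 1, 1, 2, 6]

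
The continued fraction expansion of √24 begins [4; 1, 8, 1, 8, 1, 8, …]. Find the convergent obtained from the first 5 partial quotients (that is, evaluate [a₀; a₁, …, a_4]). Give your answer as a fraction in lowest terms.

436/89

a_0 = 4: 4/1
a_1 = 1: 5/1
a_2 = 8: 44/9
a_3 = 1: 49/10
a_4 = 8: 436/89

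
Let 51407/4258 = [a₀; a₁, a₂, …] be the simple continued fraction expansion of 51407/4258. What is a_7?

3

⌊51407/4258⌋ = 12, remainder 311
⌊4258/311⌋ = 13, remainder 215
⌊311/215⌋ = 1, remainder 96
⌊215/96⌋ = 2, remainder 23
⌊96/23⌋ = 4, remainder 4
⌊23/4⌋ = 5, remainder 3
⌊4/3⌋ = 1, remainder 1
⌊3/1⌋ = 3, remainder 0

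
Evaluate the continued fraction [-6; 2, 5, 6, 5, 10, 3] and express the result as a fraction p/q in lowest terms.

Start with 3.
10 + 1/(3/1) = 10 + 1/3 = 31/3
5 + 1/(31/3) = 5 + 3/31 = 158/31
6 + 1/(158/31) = 6 + 31/158 = 979/158
5 + 1/(979/158) = 5 + 158/979 = 5053/979
2 + 1/(5053/979) = 2 + 979/5053 = 11085/5053
-6 + 1/(11085/5053) = -6 + 5053/11085 = -61457/11085

-61457/11085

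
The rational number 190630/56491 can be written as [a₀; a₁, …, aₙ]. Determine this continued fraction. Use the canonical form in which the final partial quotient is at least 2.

[3; 2, 1, 2, 32, 6, 36]

190630 = 3·56491 + 21157, so a_0 = 3
56491 = 2·21157 + 14177, so a_1 = 2
21157 = 1·14177 + 6980, so a_2 = 1
14177 = 2·6980 + 217, so a_3 = 2
6980 = 32·217 + 36, so a_4 = 32
217 = 6·36 + 1, so a_5 = 6
36 = 36·1 + 0, so a_6 = 36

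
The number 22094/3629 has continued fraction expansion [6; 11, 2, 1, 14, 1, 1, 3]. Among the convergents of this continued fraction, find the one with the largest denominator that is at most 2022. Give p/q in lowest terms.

List convergents until the denominator exceeds the bound:
a_0 = 6: 6/1  (≤ bound)
a_1 = 11: 67/11  (≤ bound)
a_2 = 2: 140/23  (≤ bound)
a_3 = 1: 207/34  (≤ bound)
a_4 = 14: 3038/499  (≤ bound)
a_5 = 1: 3245/533  (≤ bound)
a_6 = 1: 6283/1032  (≤ bound)
a_7 = 3: 22094/3629  (> 2022, stop)

6283/1032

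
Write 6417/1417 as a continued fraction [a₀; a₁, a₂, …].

[4; 1, 1, 8, 4, 20]

Repeatedly divide and take the remainder:
6417 ÷ 1417 → quotient 4, remainder 749
1417 ÷ 749 → quotient 1, remainder 668
749 ÷ 668 → quotient 1, remainder 81
668 ÷ 81 → quotient 8, remainder 20
81 ÷ 20 → quotient 4, remainder 1
20 ÷ 1 → quotient 20, remainder 0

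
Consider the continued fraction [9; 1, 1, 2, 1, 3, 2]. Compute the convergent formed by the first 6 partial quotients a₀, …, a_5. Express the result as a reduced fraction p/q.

249/26

Start with 3.
1 + 1/(3/1) = 1 + 1/3 = 4/3
2 + 1/(4/3) = 2 + 3/4 = 11/4
1 + 1/(11/4) = 1 + 4/11 = 15/11
1 + 1/(15/11) = 1 + 11/15 = 26/15
9 + 1/(26/15) = 9 + 15/26 = 249/26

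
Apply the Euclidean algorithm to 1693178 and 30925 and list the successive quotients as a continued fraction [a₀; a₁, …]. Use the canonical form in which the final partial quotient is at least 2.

[54; 1, 3, 56, 5, 2, 12]

⌊1693178/30925⌋ = 54, remainder 23228
⌊30925/23228⌋ = 1, remainder 7697
⌊23228/7697⌋ = 3, remainder 137
⌊7697/137⌋ = 56, remainder 25
⌊137/25⌋ = 5, remainder 12
⌊25/12⌋ = 2, remainder 1
⌊12/1⌋ = 12, remainder 0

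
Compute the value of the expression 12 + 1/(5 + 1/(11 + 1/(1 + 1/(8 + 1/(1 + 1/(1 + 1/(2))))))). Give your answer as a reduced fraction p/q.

Start with 2.
1 + 1/(2/1) = 1 + 1/2 = 3/2
1 + 1/(3/2) = 1 + 2/3 = 5/3
8 + 1/(5/3) = 8 + 3/5 = 43/5
1 + 1/(43/5) = 1 + 5/43 = 48/43
11 + 1/(48/43) = 11 + 43/48 = 571/48
5 + 1/(571/48) = 5 + 48/571 = 2903/571
12 + 1/(2903/571) = 12 + 571/2903 = 35407/2903

35407/2903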